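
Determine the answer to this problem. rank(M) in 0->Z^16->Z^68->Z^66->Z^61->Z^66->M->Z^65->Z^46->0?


Alt sum=0:
(-1)^0*16 + (-1)^1*68 + (-1)^2*66 + (-1)^3*61 + (-1)^4*66 + (-1)^5*? + (-1)^6*65 + (-1)^7*46=0
rank(M)=38


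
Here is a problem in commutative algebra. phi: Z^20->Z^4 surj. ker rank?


rank(ker) = 20-4 = 16


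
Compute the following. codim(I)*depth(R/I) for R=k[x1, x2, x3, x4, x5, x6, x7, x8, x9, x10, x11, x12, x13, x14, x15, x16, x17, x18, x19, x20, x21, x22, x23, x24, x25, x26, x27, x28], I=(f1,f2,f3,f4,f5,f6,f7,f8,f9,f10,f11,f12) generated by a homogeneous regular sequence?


codim=12, depth=dim(R/I)=28-12=16
Product=12*16=192


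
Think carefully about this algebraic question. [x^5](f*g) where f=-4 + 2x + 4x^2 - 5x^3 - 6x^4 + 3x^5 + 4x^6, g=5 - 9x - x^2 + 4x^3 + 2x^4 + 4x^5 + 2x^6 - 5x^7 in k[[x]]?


[x^5] = sum a_i*b_j, i+j=5
  -4*4=-16
  2*2=4
  4*4=16
  -5*-1=5
  -6*-9=54
  3*5=15
Sum=78


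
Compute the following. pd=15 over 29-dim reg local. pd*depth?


pd+depth=29
depth=29-15=14
pd*depth=15*14=210


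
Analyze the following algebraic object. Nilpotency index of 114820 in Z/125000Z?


114820^k mod 125000:
k=1: 114820
k=2: 7400
k=3: 43000
k=4: 10000
k=5: 75000
k=6: 0
First zero at k = 6


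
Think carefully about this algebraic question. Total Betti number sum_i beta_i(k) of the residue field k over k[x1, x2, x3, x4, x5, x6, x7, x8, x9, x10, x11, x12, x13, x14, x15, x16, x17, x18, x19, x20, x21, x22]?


Koszul resolution: beta_i(k)=C(n,i), n=22
sum_i C(22,i) = 2^22 = 4194304


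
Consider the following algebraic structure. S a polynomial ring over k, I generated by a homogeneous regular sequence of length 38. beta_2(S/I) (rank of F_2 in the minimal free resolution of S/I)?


Regular sequence => Koszul complex is the minimal free resolution.
Syz_1 minimally generated by Koszul relations f_i*e_j - f_j*e_i (i<j): mu(Syz_1) = beta_2 = C(m,2) = m(m-1)/2
m=38
38*37/2 = 703


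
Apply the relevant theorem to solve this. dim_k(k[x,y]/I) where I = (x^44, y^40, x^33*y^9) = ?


k[x,y]/I, I = (x^44, y^40, x^33*y^9)
Rect: 44x40=1760. Corner: (44-33)x(40-9)=341.
dim = 1760-341 = 1419


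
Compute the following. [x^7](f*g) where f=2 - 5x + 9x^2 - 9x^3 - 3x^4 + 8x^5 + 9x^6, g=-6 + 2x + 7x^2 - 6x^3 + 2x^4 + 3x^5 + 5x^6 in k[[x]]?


[x^7] = sum a_i*b_j, i+j=7
  -5*5=-25
  9*3=27
  -9*2=-18
  -3*-6=18
  8*7=56
  9*2=18
Sum=76


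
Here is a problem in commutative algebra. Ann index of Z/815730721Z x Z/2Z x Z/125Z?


Exponent = lcm of the cyclic orders; pairwise coprime => product.
13^8*2^1*5^3=815730721*2*125=203932680250


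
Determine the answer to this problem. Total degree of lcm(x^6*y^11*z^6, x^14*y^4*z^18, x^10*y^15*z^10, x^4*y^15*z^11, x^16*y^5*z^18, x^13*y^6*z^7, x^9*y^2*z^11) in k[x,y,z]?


lcm = componentwise max:
x: max(6,14,10,4,16,13,9)=16
y: max(11,4,15,15,5,6,2)=15
z: max(6,18,10,11,18,7,11)=18
Total=16+15+18=49


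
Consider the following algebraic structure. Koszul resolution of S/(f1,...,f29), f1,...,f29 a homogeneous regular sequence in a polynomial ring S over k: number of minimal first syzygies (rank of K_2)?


Regular sequence => Koszul complex is the minimal free resolution.
Syz_1 minimally generated by Koszul relations f_i*e_j - f_j*e_i (i<j): mu(Syz_1) = beta_2 = C(m,2) = m(m-1)/2
m=29
29*28/2 = 406


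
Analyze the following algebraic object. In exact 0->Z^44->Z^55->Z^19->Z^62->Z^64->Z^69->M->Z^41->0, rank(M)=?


Alt sum=0:
(-1)^0*44 + (-1)^1*55 + (-1)^2*19 + (-1)^3*62 + (-1)^4*64 + (-1)^5*69 + (-1)^6*? + (-1)^7*41=0
rank(M)=100


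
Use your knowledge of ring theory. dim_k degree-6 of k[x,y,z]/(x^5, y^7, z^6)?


Need i<5, j<7, k<6 with i+j+k=6.
For each i, j ranges over max(0,6-i-5)..min(6,6-i):
  i=0: j in [1,6] -> 6
  i=1: j in [0,5] -> 6
  i=2: j in [0,4] -> 5
  i=3: j in [0,3] -> 4
  i=4: j in [0,2] -> 3
H(6) = 6+6+5+4+3 = 24


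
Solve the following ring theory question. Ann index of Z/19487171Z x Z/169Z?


Exponent = lcm of the cyclic orders; pairwise coprime => product.
11^7*13^2=19487171*169=3293331899


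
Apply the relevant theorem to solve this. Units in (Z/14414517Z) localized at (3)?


Local ring = Z/6561Z.
phi(6561) = 3^7*(3-1) = 4374


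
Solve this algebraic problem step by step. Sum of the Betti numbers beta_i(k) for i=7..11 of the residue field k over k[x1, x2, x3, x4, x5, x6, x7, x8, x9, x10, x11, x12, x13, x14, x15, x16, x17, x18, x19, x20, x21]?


Koszul resolution: beta_i(k)=C(n,i), n=21
C(21,7)=116280, C(21,8)=203490, C(21,9)=293930, C(21,10)=352716, C(21,11)=352716
Sum=1319132


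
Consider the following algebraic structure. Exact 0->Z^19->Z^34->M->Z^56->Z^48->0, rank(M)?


Alt sum=0:
(-1)^0*19 + (-1)^1*34 + (-1)^2*? + (-1)^3*56 + (-1)^4*48=0
rank(M)=23


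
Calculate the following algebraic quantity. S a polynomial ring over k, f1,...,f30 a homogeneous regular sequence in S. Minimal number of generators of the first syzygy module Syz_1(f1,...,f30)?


Regular sequence => Koszul complex is the minimal free resolution.
Syz_1 minimally generated by Koszul relations f_i*e_j - f_j*e_i (i<j): mu(Syz_1) = beta_2 = C(m,2) = m(m-1)/2
m=30
30*29/2 = 435


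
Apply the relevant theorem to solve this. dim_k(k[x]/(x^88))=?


Basis: 1,x,...,x^87
dim=88


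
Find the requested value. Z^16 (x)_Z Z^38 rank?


rank(M(x)N) = rank(M)*rank(N)
16*38 = 608


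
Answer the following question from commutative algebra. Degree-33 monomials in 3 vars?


C(d+n-1,n-1)=C(35,2)=595


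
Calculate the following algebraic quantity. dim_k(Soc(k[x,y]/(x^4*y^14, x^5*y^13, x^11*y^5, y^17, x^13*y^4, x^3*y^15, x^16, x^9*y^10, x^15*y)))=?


Socle = ann(m) = span of standard monomials u with x*u, y*u in I (staircase corners).
Minimal generators: x^16, x^15*y, x^13*y^4, x^11*y^5, x^9*y^10, x^5*y^13, x^4*y^14, x^3*y^15, y^17
Corners: x^2y^16, x^3y^14, x^4y^13, x^8y^12, x^10y^9, x^12y^4, x^14y^3, x^15
Socle dim=8


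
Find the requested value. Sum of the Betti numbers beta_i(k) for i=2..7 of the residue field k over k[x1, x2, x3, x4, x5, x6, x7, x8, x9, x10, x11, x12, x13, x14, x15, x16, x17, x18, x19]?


Koszul resolution: beta_i(k)=C(n,i), n=19
C(19,2)=171, C(19,3)=969, C(19,4)=3876, C(19,5)=11628, C(19,6)=27132, C(19,7)=50388
Sum=94164


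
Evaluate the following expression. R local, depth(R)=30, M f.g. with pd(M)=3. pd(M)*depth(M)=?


pd+depth=30
depth=30-3=27
pd*depth=3*27=81


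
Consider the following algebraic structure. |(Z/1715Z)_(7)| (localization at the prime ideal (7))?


7-primary part: 1715=7^3*5
Size=7^3=343


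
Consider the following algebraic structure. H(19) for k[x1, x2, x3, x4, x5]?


C(d+n-1,n-1)=C(23,4)=8855


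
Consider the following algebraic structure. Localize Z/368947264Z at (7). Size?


7-primary part: 368947264=7^8*64
Size=7^8=5764801


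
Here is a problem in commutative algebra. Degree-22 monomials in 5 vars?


C(d+n-1,n-1)=C(26,4)=14950


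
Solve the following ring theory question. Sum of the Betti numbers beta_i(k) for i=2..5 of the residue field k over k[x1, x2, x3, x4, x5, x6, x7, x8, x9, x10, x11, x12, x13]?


Koszul resolution: beta_i(k)=C(n,i), n=13
C(13,2)=78, C(13,3)=286, C(13,4)=715, C(13,5)=1287
Sum=2366


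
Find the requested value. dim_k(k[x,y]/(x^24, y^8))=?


Basis: x^i*y^j, i<24, j<8
24*8=192


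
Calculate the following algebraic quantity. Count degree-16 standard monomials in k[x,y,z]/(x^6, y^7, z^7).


Need i<6, j<7, k<7 with i+j+k=16.
For each i, j ranges over max(0,16-i-6)..min(6,16-i):
  i=0: j in [10,6] -> 0
  i=1: j in [9,6] -> 0
  i=2: j in [8,6] -> 0
  i=3: j in [7,6] -> 0
  i=4: j in [6,6] -> 1
  i=5: j in [5,6] -> 2
H(16) = 0+0+0+0+1+2 = 3


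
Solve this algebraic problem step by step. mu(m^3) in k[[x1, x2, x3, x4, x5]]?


C(n+d-1,d)=C(7,3)=35


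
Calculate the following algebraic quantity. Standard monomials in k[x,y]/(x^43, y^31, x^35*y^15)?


k[x,y]/I, I = (x^43, y^31, x^35*y^15)
Rect: 43x31=1333. Corner: (43-35)x(31-15)=128.
dim = 1333-128 = 1205


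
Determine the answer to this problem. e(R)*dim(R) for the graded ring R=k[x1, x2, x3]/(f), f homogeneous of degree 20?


e(R)=deg(f)=20, dim(R)=3-1=2
e*dim=20*2=40


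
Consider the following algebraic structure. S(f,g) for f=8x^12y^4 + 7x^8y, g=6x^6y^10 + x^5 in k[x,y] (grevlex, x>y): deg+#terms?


LT(f)=8x^12y^4, LT(g)=6x^6y^10
lcm(LM)=x^12y^10
S(f,g) (scaled by 48 to clear denominators) = 6y^6*f - 8x^6*g = 42x^8y^7 - 8x^11
2 terms, deg 15.
15+2=17


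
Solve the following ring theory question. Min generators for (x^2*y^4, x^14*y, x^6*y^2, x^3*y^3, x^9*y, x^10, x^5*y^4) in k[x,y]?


Remove redundant (divisible by others).
x^14*y redundant.
x^5*y^4 redundant.
Min: x^10, x^9*y, x^6*y^2, x^3*y^3, x^2*y^4
Count=5


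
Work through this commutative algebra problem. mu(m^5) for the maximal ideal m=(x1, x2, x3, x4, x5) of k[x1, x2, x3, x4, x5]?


Graded Nakayama: mu(m^d) = dim_k (m^d/m^(d+1)) = #degree-5 monomials in 5 vars
C(n+d-1,d)=C(9,5)=126


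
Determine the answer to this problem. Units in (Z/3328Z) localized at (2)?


Local ring = Z/256Z.
phi(256) = 2^7*(2-1) = 128


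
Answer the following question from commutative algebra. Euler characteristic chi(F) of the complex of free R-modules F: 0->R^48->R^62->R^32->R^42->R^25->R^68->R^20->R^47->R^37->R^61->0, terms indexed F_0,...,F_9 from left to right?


chi = sum (-1)^i * rank:
(-1)^0*48=48
(-1)^1*62=-62
(-1)^2*32=32
(-1)^3*42=-42
(-1)^4*25=25
(-1)^5*68=-68
(-1)^6*20=20
(-1)^7*47=-47
(-1)^8*37=37
(-1)^9*61=-61
chi=-118


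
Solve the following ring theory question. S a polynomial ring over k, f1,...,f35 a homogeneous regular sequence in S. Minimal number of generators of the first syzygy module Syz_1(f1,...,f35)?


Regular sequence => Koszul complex is the minimal free resolution.
Syz_1 minimally generated by Koszul relations f_i*e_j - f_j*e_i (i<j): mu(Syz_1) = beta_2 = C(m,2) = m(m-1)/2
m=35
35*34/2 = 595


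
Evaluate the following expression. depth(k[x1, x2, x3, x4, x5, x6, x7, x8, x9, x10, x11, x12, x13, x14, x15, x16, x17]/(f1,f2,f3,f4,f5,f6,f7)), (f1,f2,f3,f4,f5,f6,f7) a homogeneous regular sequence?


depth(R)=17
depth(R/I)=17-7=10


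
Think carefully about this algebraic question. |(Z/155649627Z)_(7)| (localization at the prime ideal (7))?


7-primary part: 155649627=7^8*27
Size=7^8=5764801


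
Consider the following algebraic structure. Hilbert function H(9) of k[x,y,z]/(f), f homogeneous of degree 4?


C(11,2)-C(7,2)=55-21=34


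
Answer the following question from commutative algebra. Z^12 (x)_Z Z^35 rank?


rank(M(x)N) = rank(M)*rank(N)
12*35 = 420


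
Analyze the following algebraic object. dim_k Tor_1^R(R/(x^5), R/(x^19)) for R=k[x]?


Tor_1(R/I,R/J)=(I cap J)/IJ=(x^19)/(x^24)
dim=24-19=min(5,19)=5


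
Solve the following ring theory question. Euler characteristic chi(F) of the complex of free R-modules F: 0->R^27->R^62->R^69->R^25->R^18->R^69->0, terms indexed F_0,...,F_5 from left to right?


chi = sum (-1)^i * rank:
(-1)^0*27=27
(-1)^1*62=-62
(-1)^2*69=69
(-1)^3*25=-25
(-1)^4*18=18
(-1)^5*69=-69
chi=-42


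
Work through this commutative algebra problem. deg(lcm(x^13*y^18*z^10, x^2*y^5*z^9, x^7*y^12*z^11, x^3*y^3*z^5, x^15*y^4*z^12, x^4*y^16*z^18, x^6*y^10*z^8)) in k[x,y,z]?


lcm = componentwise max:
x: max(13,2,7,3,15,4,6)=15
y: max(18,5,12,3,4,16,10)=18
z: max(10,9,11,5,12,18,8)=18
Total=15+18+18=51


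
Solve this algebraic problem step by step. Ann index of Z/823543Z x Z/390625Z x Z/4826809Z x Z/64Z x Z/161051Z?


Exponent = lcm of the cyclic orders; pairwise coprime => product.
7^7*5^8*13^6*2^6*11^5=823543*390625*4826809*64*161051=16004784409329640925000000


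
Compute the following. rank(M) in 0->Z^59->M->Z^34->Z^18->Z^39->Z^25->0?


Alt sum=0:
(-1)^0*59 + (-1)^1*? + (-1)^2*34 + (-1)^3*18 + (-1)^4*39 + (-1)^5*25=0
rank(M)=89


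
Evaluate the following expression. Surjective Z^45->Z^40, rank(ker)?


rank(ker) = 45-40 = 5


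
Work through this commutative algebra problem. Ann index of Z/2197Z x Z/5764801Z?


Exponent = lcm of the cyclic orders; pairwise coprime => product.
13^3*7^8=2197*5764801=12665267797


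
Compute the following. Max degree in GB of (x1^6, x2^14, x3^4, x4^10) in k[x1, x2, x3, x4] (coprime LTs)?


Pure powers, coprime LTs => already GB.
Degrees: 6, 14, 4, 10
Max=14


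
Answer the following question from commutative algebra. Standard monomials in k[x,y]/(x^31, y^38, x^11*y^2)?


k[x,y]/I, I = (x^31, y^38, x^11*y^2)
Rect: 31x38=1178. Corner: (31-11)x(38-2)=720.
dim = 1178-720 = 458


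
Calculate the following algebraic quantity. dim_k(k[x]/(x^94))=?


Basis: 1,x,...,x^93
dim=94


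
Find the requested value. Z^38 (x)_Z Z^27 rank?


rank(M(x)N) = rank(M)*rank(N)
38*27 = 1026


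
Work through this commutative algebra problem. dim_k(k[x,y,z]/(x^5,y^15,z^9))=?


Basis: x^iy^jz^k, i<5,j<15,k<9
5*15*9=675


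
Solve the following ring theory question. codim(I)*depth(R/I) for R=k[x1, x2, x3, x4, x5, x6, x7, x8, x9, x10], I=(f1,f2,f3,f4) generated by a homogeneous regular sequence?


codim=4, depth=dim(R/I)=10-4=6
Product=4*6=24


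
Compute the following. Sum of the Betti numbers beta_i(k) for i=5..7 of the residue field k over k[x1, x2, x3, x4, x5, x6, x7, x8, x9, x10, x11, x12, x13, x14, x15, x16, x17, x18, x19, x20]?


Koszul resolution: beta_i(k)=C(n,i), n=20
C(20,5)=15504, C(20,6)=38760, C(20,7)=77520
Sum=131784


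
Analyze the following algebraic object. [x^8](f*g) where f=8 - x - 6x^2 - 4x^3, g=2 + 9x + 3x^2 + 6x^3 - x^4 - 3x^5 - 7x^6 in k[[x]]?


[x^8] = sum a_i*b_j, i+j=8
  -6*-7=42
  -4*-3=12
Sum=54


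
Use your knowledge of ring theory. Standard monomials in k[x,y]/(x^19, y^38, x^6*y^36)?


k[x,y]/I, I = (x^19, y^38, x^6*y^36)
Rect: 19x38=722. Corner: (19-6)x(38-36)=26.
dim = 722-26 = 696


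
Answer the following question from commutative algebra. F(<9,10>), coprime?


gcd(9,10)=1 => F=ab-a-b=9*10-9-10=90-19=71


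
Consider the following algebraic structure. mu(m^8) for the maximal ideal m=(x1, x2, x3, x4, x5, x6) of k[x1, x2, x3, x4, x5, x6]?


Graded Nakayama: mu(m^d) = dim_k (m^d/m^(d+1)) = #degree-8 monomials in 6 vars
C(n+d-1,d)=C(13,8)=1287


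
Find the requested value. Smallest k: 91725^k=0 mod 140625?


91725^k mod 140625:
k=1: 91725
k=2: 22500
k=3: 0
First zero at k = 3


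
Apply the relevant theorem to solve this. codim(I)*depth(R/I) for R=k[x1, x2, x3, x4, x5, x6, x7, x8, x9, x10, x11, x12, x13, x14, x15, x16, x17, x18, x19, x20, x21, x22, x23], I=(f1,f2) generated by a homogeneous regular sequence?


codim=2, depth=dim(R/I)=23-2=21
Product=2*21=42


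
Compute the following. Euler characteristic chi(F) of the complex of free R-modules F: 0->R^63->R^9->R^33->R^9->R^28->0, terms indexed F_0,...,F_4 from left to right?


chi = sum (-1)^i * rank:
(-1)^0*63=63
(-1)^1*9=-9
(-1)^2*33=33
(-1)^3*9=-9
(-1)^4*28=28
chi=106


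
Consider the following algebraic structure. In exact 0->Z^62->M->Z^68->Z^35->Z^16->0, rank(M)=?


Alt sum=0:
(-1)^0*62 + (-1)^1*? + (-1)^2*68 + (-1)^3*35 + (-1)^4*16=0
rank(M)=111


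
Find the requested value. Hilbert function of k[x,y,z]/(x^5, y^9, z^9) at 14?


Need i<5, j<9, k<9 with i+j+k=14.
For each i, j ranges over max(0,14-i-8)..min(8,14-i):
  i=0: j in [6,8] -> 3
  i=1: j in [5,8] -> 4
  i=2: j in [4,8] -> 5
  i=3: j in [3,8] -> 6
  i=4: j in [2,8] -> 7
H(14) = 3+4+5+6+7 = 25


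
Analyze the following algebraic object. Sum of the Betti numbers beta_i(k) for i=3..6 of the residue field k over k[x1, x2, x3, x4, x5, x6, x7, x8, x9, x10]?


Koszul resolution: beta_i(k)=C(n,i), n=10
C(10,3)=120, C(10,4)=210, C(10,5)=252, C(10,6)=210
Sum=792


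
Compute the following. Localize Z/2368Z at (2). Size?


2-primary part: 2368=2^6*37
Size=2^6=64


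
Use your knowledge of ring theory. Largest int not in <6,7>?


gcd(6,7)=1 => F=ab-a-b=6*7-6-7=42-13=29


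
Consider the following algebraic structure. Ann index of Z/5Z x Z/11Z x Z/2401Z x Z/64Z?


Exponent = lcm of the cyclic orders; pairwise coprime => product.
5^1*11^1*7^4*2^6=5*11*2401*64=8451520


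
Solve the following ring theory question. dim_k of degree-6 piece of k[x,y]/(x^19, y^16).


k[x,y], I = (x^19, y^16), d = 6
Need i < 19 and d-i < 16.
Range: 0 <= i <= 6.
H(6) = 7


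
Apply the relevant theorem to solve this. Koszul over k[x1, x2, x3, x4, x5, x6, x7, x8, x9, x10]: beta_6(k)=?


C(n,i)=C(10,6)=210


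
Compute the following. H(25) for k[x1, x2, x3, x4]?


C(d+n-1,n-1)=C(28,3)=3276


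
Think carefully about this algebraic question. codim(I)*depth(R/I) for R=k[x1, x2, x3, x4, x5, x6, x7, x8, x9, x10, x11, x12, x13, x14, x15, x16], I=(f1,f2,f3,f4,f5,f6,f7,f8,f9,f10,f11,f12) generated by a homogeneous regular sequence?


codim=12, depth=dim(R/I)=16-12=4
Product=12*4=48


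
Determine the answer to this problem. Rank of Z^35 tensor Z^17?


rank(M(x)N) = rank(M)*rank(N)
35*17 = 595


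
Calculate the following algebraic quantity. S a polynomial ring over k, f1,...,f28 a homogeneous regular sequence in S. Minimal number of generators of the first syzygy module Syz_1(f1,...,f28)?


Regular sequence => Koszul complex is the minimal free resolution.
Syz_1 minimally generated by Koszul relations f_i*e_j - f_j*e_i (i<j): mu(Syz_1) = beta_2 = C(m,2) = m(m-1)/2
m=28
28*27/2 = 378


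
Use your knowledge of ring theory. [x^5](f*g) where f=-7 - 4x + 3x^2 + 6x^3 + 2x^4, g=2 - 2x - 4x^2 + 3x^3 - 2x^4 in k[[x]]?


[x^5] = sum a_i*b_j, i+j=5
  -4*-2=8
  3*3=9
  6*-4=-24
  2*-2=-4
Sum=-11


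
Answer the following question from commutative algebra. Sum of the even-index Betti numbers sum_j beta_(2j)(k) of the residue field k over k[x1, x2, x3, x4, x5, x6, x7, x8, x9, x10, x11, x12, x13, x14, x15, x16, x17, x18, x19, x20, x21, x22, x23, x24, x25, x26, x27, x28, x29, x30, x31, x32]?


Koszul resolution: beta_i(k)=C(n,i), n=32
sum_even C(32,i) = 2^(n-1) = 2^31 = 2147483648


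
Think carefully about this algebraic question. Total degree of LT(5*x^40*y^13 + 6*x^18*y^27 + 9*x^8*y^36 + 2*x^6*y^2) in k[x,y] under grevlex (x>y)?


LT: 5*x^40*y^13
deg_x=40, deg_y=13
Total=40+13=53


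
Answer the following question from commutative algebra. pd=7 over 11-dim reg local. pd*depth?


pd+depth=11
depth=11-7=4
pd*depth=7*4=28


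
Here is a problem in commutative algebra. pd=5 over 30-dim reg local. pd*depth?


pd+depth=30
depth=30-5=25
pd*depth=5*25=125


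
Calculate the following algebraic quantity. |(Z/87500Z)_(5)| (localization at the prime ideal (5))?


5-primary part: 87500=5^5*28
Size=5^5=3125


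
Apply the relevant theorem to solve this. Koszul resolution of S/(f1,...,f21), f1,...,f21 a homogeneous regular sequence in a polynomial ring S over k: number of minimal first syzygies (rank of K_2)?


Regular sequence => Koszul complex is the minimal free resolution.
Syz_1 minimally generated by Koszul relations f_i*e_j - f_j*e_i (i<j): mu(Syz_1) = beta_2 = C(m,2) = m(m-1)/2
m=21
21*20/2 = 210


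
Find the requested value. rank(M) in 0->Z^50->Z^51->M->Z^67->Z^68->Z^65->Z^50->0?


Alt sum=0:
(-1)^0*50 + (-1)^1*51 + (-1)^2*? + (-1)^3*67 + (-1)^4*68 + (-1)^5*65 + (-1)^6*50=0
rank(M)=15


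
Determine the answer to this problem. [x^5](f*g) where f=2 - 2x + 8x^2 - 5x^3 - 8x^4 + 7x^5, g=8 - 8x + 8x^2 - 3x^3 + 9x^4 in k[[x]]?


[x^5] = sum a_i*b_j, i+j=5
  -2*9=-18
  8*-3=-24
  -5*8=-40
  -8*-8=64
  7*8=56
Sum=38


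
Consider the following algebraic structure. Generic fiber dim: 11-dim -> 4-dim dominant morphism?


dim(fiber)=dim(X)-dim(Y)=11-4=7


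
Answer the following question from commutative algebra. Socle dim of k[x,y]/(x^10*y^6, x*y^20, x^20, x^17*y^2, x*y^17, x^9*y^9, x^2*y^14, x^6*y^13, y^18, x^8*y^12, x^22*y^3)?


Socle = ann(m) = span of standard monomials u with x*u, y*u in I (staircase corners).
Redundant generators: x^22*y^3, x*y^20
Minimal generators: x^20, x^17*y^2, x^10*y^6, x^9*y^9, x^8*y^12, x^6*y^13, x^2*y^14, x*y^17, y^18
Corners: y^17, xy^16, x^5y^13, x^7y^12, x^8y^11, x^9y^8, x^16y^5, x^19y
Socle dim=8


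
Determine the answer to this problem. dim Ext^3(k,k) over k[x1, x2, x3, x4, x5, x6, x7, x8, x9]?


C(n,i)=C(9,3)=84


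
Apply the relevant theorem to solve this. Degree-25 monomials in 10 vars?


C(d+n-1,n-1)=C(34,9)=52451256


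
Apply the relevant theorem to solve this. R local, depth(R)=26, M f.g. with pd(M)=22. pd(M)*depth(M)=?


pd+depth=26
depth=26-22=4
pd*depth=22*4=88


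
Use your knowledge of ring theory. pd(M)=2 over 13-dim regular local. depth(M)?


pd+depth=depth(R)=13
depth=13-2=11


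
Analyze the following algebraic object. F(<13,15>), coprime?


gcd(13,15)=1 => F=ab-a-b=13*15-13-15=195-28=167


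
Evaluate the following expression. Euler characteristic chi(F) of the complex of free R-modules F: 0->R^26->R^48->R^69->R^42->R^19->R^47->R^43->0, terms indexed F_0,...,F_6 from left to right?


chi = sum (-1)^i * rank:
(-1)^0*26=26
(-1)^1*48=-48
(-1)^2*69=69
(-1)^3*42=-42
(-1)^4*19=19
(-1)^5*47=-47
(-1)^6*43=43
chi=20


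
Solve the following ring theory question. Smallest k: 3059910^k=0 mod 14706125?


3059910^k mod 14706125:
k=1: 3059910
k=2: 12367600
k=3: 857500
k=4: 6002500
k=5: 12605250
k=6: 0
First zero at k = 6


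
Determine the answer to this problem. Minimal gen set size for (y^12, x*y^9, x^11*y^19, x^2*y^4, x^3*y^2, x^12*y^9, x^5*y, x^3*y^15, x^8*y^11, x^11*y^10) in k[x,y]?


Remove redundant (divisible by others).
x^11*y^19 redundant.
x^8*y^11 redundant.
x^3*y^15 redundant.
x^11*y^10 redundant.
x^12*y^9 redundant.
Min: x^5*y, x^3*y^2, x^2*y^4, x*y^9, y^12
Count=5


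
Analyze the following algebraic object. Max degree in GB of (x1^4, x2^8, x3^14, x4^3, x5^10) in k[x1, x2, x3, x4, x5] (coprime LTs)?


Pure powers, coprime LTs => already GB.
Degrees: 4, 8, 14, 3, 10
Max=14


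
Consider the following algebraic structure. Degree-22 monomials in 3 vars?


C(d+n-1,n-1)=C(24,2)=276


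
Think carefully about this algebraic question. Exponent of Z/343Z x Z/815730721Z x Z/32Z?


Exponent = lcm of the cyclic orders; pairwise coprime => product.
7^3*13^8*2^5=343*815730721*32=8953460393696


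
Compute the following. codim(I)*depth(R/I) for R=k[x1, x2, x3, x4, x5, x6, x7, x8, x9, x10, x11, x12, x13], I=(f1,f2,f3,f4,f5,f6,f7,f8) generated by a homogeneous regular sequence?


codim=8, depth=dim(R/I)=13-8=5
Product=8*5=40


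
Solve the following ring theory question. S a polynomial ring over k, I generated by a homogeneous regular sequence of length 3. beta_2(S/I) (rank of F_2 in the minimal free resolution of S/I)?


Regular sequence => Koszul complex is the minimal free resolution.
Syz_1 minimally generated by Koszul relations f_i*e_j - f_j*e_i (i<j): mu(Syz_1) = beta_2 = C(m,2) = m(m-1)/2
m=3
3*2/2 = 3


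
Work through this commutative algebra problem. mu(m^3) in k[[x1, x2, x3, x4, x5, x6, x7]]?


C(n+d-1,d)=C(9,3)=84


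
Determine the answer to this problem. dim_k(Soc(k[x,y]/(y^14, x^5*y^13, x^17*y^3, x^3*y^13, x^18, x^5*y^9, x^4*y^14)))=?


Socle = ann(m) = span of standard monomials u with x*u, y*u in I (staircase corners).
Redundant generators: x^5*y^13, x^4*y^14
Minimal generators: x^18, x^17*y^3, x^5*y^9, x^3*y^13, y^14
Corners: x^2y^13, x^4y^12, x^16y^8, x^17y^2
Socle dim=4


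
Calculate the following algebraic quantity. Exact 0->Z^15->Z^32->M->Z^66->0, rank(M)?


Alt sum=0:
(-1)^0*15 + (-1)^1*32 + (-1)^2*? + (-1)^3*66=0
rank(M)=83


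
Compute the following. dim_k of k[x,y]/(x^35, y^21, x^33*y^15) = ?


k[x,y]/I, I = (x^35, y^21, x^33*y^15)
Rect: 35x21=735. Corner: (35-33)x(21-15)=12.
dim = 735-12 = 723


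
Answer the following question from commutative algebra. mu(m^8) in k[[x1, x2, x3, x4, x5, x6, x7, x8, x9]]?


C(n+d-1,d)=C(16,8)=12870


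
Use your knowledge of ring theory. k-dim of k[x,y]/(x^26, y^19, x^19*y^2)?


k[x,y]/I, I = (x^26, y^19, x^19*y^2)
Rect: 26x19=494. Corner: (26-19)x(19-2)=119.
dim = 494-119 = 375


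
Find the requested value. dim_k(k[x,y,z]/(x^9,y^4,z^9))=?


Basis: x^iy^jz^k, i<9,j<4,k<9
9*4*9=324


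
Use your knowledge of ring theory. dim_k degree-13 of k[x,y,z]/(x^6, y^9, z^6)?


Need i<6, j<9, k<6 with i+j+k=13.
For each i, j ranges over max(0,13-i-5)..min(8,13-i):
  i=0: j in [8,8] -> 1
  i=1: j in [7,8] -> 2
  i=2: j in [6,8] -> 3
  i=3: j in [5,8] -> 4
  i=4: j in [4,8] -> 5
  i=5: j in [3,8] -> 6
H(13) = 1+2+3+4+5+6 = 21


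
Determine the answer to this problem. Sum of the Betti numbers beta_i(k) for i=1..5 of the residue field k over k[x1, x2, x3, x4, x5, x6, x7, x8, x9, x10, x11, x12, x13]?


Koszul resolution: beta_i(k)=C(n,i), n=13
C(13,1)=13, C(13,2)=78, C(13,3)=286, C(13,4)=715, C(13,5)=1287
Sum=2379


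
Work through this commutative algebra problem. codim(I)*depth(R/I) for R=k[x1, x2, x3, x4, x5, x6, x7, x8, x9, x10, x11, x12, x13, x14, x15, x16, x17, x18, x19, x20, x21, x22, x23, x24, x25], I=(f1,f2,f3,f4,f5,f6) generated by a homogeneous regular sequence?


codim=6, depth=dim(R/I)=25-6=19
Product=6*19=114


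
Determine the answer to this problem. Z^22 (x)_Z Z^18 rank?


rank(M(x)N) = rank(M)*rank(N)
22*18 = 396


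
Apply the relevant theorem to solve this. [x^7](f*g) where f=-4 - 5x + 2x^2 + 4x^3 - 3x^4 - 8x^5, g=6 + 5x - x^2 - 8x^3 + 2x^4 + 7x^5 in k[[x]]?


[x^7] = sum a_i*b_j, i+j=7
  2*7=14
  4*2=8
  -3*-8=24
  -8*-1=8
Sum=54


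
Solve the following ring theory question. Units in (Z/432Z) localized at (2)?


Local ring = Z/16Z.
phi(16) = 2^3*(2-1) = 8


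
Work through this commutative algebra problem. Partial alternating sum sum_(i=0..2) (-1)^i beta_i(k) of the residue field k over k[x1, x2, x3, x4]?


Koszul resolution: beta_i(k)=C(n,i), n=4
sum_(i=0..p) (-1)^i C(n,i) = (-1)^p C(n-1,p)
(-1)^2*C(3,2) = (-1)^2*3 = 3


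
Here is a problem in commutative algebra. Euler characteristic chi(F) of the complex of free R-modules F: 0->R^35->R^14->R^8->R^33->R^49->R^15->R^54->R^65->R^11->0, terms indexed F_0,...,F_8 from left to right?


chi = sum (-1)^i * rank:
(-1)^0*35=35
(-1)^1*14=-14
(-1)^2*8=8
(-1)^3*33=-33
(-1)^4*49=49
(-1)^5*15=-15
(-1)^6*54=54
(-1)^7*65=-65
(-1)^8*11=11
chi=30


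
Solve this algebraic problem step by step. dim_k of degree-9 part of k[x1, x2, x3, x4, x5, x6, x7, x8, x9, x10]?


C(d+n-1,n-1)=C(18,9)=48620


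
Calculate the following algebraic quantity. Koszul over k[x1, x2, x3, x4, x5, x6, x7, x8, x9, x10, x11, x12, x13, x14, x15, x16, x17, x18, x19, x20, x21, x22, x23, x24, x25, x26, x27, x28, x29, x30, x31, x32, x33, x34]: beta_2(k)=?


C(n,i)=C(34,2)=561


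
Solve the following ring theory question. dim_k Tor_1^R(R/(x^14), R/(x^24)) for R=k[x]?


Tor_1(R/I,R/J)=(I cap J)/IJ=(x^24)/(x^38)
dim=38-24=min(14,24)=14


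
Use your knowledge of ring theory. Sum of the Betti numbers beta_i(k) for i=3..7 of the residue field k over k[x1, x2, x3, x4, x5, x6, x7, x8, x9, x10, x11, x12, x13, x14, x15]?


Koszul resolution: beta_i(k)=C(n,i), n=15
C(15,3)=455, C(15,4)=1365, C(15,5)=3003, C(15,6)=5005, C(15,7)=6435
Sum=16263


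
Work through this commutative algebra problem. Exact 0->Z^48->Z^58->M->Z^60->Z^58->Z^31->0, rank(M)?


Alt sum=0:
(-1)^0*48 + (-1)^1*58 + (-1)^2*? + (-1)^3*60 + (-1)^4*58 + (-1)^5*31=0
rank(M)=43


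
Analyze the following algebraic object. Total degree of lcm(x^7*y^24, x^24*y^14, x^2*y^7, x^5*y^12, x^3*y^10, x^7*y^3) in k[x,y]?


lcm = componentwise max:
x: max(7,24,2,5,3,7)=24
y: max(24,14,7,12,10,3)=24
Total=24+24=48


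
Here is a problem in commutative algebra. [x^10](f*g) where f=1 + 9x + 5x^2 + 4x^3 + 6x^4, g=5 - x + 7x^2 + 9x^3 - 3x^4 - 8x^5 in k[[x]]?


[x^10] = sum a_i*b_j, i+j=10
Sum=0


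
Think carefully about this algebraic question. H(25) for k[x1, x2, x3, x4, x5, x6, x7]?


C(d+n-1,n-1)=C(31,6)=736281


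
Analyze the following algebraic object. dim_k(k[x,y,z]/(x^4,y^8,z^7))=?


Basis: x^iy^jz^k, i<4,j<8,k<7
4*8*7=224


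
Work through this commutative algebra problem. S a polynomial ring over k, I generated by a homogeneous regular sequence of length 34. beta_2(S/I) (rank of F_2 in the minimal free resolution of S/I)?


Regular sequence => Koszul complex is the minimal free resolution.
Syz_1 minimally generated by Koszul relations f_i*e_j - f_j*e_i (i<j): mu(Syz_1) = beta_2 = C(m,2) = m(m-1)/2
m=34
34*33/2 = 561


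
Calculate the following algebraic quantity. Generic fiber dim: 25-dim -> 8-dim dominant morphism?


dim(fiber)=dim(X)-dim(Y)=25-8=17


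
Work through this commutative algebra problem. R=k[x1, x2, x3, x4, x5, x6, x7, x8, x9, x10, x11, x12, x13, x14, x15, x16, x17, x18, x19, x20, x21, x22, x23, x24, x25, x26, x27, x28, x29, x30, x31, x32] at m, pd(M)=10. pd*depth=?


pd+depth=32
depth=32-10=22
pd*depth=10*22=220


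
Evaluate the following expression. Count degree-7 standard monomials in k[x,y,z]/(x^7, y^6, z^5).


Need i<7, j<6, k<5 with i+j+k=7.
For each i, j ranges over max(0,7-i-4)..min(5,7-i):
  i=0: j in [3,5] -> 3
  i=1: j in [2,5] -> 4
  i=2: j in [1,5] -> 5
  i=3: j in [0,4] -> 5
  i=4: j in [0,3] -> 4
  i=5: j in [0,2] -> 3
  i=6: j in [0,1] -> 2
H(7) = 3+4+5+5+4+3+2 = 26


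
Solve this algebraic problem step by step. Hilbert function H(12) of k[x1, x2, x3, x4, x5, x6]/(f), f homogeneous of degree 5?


C(17,5)-C(12,5)=6188-792=5396


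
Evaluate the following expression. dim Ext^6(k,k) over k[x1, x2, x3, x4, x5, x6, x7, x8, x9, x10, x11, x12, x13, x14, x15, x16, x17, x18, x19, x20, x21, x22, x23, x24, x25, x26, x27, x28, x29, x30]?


C(n,i)=C(30,6)=593775


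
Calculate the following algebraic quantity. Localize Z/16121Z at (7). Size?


7-primary part: 16121=7^3*47
Size=7^3=343


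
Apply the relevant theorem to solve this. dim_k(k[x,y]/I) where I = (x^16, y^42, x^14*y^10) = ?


k[x,y]/I, I = (x^16, y^42, x^14*y^10)
Rect: 16x42=672. Corner: (16-14)x(42-10)=64.
dim = 672-64 = 608


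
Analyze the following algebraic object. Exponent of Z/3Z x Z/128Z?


Exponent = lcm of the cyclic orders; pairwise coprime => product.
3^1*2^7=3*128=384


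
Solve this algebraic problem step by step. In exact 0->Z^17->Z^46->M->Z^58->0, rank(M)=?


Alt sum=0:
(-1)^0*17 + (-1)^1*46 + (-1)^2*? + (-1)^3*58=0
rank(M)=87


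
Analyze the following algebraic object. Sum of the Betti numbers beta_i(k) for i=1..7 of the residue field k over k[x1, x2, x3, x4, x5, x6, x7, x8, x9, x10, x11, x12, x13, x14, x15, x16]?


Koszul resolution: beta_i(k)=C(n,i), n=16
C(16,1)=16, C(16,2)=120, C(16,3)=560, C(16,4)=1820, C(16,5)=4368, C(16,6)=8008, C(16,7)=11440
Sum=26332


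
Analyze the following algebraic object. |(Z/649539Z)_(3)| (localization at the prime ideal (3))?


3-primary part: 649539=3^10*11
Size=3^10=59049


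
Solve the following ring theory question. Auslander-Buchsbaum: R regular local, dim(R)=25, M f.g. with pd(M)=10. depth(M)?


pd+depth=depth(R)=25
depth=25-10=15


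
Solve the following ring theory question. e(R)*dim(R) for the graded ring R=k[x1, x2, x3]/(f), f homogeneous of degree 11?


e(R)=deg(f)=11, dim(R)=3-1=2
e*dim=11*2=22


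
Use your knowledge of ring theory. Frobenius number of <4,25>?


gcd(4,25)=1 => F=ab-a-b=4*25-4-25=100-29=71


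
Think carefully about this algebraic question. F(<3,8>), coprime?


gcd(3,8)=1 => F=ab-a-b=3*8-3-8=24-11=13


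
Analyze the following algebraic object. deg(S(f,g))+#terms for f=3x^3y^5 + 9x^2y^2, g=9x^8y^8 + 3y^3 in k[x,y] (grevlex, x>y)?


LT(f)=3x^3y^5, LT(g)=9x^8y^8
lcm(LM)=x^8y^8
S(f,g) (scaled by 27 to clear denominators) = 9x^5y^3*f - 3*g = 81x^7y^5 - 9y^3
2 terms, deg 12.
12+2=14


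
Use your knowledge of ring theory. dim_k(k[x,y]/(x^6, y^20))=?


Basis: x^i*y^j, i<6, j<20
6*20=120


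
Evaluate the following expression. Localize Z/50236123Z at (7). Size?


7-primary part: 50236123=7^7*61
Size=7^7=823543


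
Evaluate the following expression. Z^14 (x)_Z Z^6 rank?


rank(M(x)N) = rank(M)*rank(N)
14*6 = 84


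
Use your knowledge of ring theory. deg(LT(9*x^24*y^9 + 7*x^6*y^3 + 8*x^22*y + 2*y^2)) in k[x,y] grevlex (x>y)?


LT: 9*x^24*y^9
deg_x=24, deg_y=9
Total=24+9=33


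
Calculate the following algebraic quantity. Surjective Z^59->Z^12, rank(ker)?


rank(ker) = 59-12 = 47


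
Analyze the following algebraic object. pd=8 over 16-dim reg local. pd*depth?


pd+depth=16
depth=16-8=8
pd*depth=8*8=64


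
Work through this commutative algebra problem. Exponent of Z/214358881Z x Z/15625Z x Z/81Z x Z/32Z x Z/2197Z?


Exponent = lcm of the cyclic orders; pairwise coprime => product.
11^8*5^6*3^4*2^5*13^3=214358881*15625*81*32*2197=19073331693058500000


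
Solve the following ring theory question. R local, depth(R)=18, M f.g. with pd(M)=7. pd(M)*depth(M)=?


pd+depth=18
depth=18-7=11
pd*depth=7*11=77


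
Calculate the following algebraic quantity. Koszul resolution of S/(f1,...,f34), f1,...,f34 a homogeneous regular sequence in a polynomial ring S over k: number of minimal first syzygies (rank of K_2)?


Regular sequence => Koszul complex is the minimal free resolution.
Syz_1 minimally generated by Koszul relations f_i*e_j - f_j*e_i (i<j): mu(Syz_1) = beta_2 = C(m,2) = m(m-1)/2
m=34
34*33/2 = 561


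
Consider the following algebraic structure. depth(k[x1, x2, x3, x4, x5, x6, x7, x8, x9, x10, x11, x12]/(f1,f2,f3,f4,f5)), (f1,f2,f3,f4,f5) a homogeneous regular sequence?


depth(R)=12
depth(R/I)=12-5=7


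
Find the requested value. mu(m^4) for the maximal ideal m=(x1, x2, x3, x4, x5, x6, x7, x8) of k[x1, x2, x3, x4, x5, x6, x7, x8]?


Graded Nakayama: mu(m^d) = dim_k (m^d/m^(d+1)) = #degree-4 monomials in 8 vars
C(n+d-1,d)=C(11,4)=330


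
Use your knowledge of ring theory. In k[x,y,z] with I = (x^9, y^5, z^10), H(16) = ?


Need i<9, j<5, k<10 with i+j+k=16.
For each i, j ranges over max(0,16-i-9)..min(4,16-i):
  i=0: j in [7,4] -> 0
  i=1: j in [6,4] -> 0
  i=2: j in [5,4] -> 0
  i=3: j in [4,4] -> 1
  i=4: j in [3,4] -> 2
  i=5: j in [2,4] -> 3
  i=6: j in [1,4] -> 4
  i=7: j in [0,4] -> 5
  i=8: j in [0,4] -> 5
H(16) = 0+0+0+1+2+3+4+5+5 = 20


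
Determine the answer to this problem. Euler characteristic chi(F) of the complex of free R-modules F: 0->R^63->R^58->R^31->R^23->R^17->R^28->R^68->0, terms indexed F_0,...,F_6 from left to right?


chi = sum (-1)^i * rank:
(-1)^0*63=63
(-1)^1*58=-58
(-1)^2*31=31
(-1)^3*23=-23
(-1)^4*17=17
(-1)^5*28=-28
(-1)^6*68=68
chi=70


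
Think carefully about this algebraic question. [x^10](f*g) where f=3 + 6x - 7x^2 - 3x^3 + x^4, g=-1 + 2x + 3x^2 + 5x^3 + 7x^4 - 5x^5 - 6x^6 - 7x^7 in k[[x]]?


[x^10] = sum a_i*b_j, i+j=10
  -3*-7=21
  1*-6=-6
Sum=15


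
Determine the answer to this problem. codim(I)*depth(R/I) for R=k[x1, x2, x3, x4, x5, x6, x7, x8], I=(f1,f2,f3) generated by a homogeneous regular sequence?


codim=3, depth=dim(R/I)=8-3=5
Product=3*5=15


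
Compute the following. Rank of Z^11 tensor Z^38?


rank(M(x)N) = rank(M)*rank(N)
11*38 = 418


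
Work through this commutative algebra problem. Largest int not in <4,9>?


gcd(4,9)=1 => F=ab-a-b=4*9-4-9=36-13=23


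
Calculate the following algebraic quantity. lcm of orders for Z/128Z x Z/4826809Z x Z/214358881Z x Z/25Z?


Exponent = lcm of the cyclic orders; pairwise coprime => product.
2^7*13^6*11^8*5^2=128*4826809*214358881*25=3310942003330332800


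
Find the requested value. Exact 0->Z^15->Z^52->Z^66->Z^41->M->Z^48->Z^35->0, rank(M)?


Alt sum=0:
(-1)^0*15 + (-1)^1*52 + (-1)^2*66 + (-1)^3*41 + (-1)^4*? + (-1)^5*48 + (-1)^6*35=0
rank(M)=25


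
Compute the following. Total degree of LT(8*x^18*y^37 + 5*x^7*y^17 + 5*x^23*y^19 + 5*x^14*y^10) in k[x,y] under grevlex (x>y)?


LT: 8*x^18*y^37
deg_x=18, deg_y=37
Total=18+37=55


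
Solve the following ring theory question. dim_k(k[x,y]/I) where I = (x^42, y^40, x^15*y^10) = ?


k[x,y]/I, I = (x^42, y^40, x^15*y^10)
Rect: 42x40=1680. Corner: (42-15)x(40-10)=810.
dim = 1680-810 = 870


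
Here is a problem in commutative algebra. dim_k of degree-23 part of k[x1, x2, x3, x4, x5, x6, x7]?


C(d+n-1,n-1)=C(29,6)=475020


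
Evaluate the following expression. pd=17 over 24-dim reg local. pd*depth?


pd+depth=24
depth=24-17=7
pd*depth=17*7=119


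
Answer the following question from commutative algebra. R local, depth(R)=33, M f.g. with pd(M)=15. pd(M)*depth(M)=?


pd+depth=33
depth=33-15=18
pd*depth=15*18=270


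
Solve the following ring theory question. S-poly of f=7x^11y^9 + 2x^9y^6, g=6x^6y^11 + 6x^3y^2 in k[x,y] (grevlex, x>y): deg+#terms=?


LT(f)=7x^11y^9, LT(g)=6x^6y^11
lcm(LM)=x^11y^11
S(f,g) (scaled by 42 to clear denominators) = 6y^2*f - 7x^5*g = 12x^9y^8 - 42x^8y^2
2 terms, deg 17.
17+2=19


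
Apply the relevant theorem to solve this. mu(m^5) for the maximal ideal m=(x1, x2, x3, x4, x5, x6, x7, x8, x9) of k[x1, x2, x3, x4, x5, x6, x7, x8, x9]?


Graded Nakayama: mu(m^d) = dim_k (m^d/m^(d+1)) = #degree-5 monomials in 9 vars
C(n+d-1,d)=C(13,5)=1287


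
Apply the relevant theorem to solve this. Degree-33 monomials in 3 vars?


C(d+n-1,n-1)=C(35,2)=595


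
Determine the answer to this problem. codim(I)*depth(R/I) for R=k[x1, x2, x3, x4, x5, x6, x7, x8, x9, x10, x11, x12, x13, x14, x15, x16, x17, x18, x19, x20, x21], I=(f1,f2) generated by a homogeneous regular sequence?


codim=2, depth=dim(R/I)=21-2=19
Product=2*19=38


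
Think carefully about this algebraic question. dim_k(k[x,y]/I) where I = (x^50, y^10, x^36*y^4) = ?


k[x,y]/I, I = (x^50, y^10, x^36*y^4)
Rect: 50x10=500. Corner: (50-36)x(10-4)=84.
dim = 500-84 = 416


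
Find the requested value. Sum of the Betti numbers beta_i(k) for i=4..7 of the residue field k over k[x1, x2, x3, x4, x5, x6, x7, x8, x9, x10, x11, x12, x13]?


Koszul resolution: beta_i(k)=C(n,i), n=13
C(13,4)=715, C(13,5)=1287, C(13,6)=1716, C(13,7)=1716
Sum=5434


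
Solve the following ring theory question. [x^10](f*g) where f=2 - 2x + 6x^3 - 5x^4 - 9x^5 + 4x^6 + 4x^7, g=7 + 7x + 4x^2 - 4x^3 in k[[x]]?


[x^10] = sum a_i*b_j, i+j=10
  4*-4=-16
Sum=-16


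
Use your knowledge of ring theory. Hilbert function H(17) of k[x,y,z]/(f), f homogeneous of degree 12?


C(19,2)-C(7,2)=171-21=150


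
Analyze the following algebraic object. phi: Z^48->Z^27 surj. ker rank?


rank(ker) = 48-27 = 21


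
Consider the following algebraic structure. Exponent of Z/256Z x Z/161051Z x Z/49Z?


Exponent = lcm of the cyclic orders; pairwise coprime => product.
2^8*11^5*7^2=256*161051*49=2020223744


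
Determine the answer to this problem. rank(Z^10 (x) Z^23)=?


rank(M(x)N) = rank(M)*rank(N)
10*23 = 230


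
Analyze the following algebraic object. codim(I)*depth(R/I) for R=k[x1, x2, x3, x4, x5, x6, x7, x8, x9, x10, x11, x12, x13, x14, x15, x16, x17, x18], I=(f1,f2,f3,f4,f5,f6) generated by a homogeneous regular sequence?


codim=6, depth=dim(R/I)=18-6=12
Product=6*12=72


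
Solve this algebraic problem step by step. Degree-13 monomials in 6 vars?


C(d+n-1,n-1)=C(18,5)=8568


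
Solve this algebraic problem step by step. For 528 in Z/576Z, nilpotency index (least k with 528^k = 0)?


528^k mod 576:
k=1: 528
k=2: 0
First zero at k = 2


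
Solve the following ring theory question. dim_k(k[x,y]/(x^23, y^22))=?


Basis: x^i*y^j, i<23, j<22
23*22=506


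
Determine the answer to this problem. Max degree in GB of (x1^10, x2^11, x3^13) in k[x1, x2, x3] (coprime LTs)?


Pure powers, coprime LTs => already GB.
Degrees: 10, 11, 13
Max=13
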